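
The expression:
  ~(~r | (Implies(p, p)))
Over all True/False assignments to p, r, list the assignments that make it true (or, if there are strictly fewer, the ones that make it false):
is never true.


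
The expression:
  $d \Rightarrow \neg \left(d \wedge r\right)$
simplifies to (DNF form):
$\neg d \vee \neg r$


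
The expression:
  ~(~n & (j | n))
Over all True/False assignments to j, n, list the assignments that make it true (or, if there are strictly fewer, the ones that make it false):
is false only for:
  j=True, n=False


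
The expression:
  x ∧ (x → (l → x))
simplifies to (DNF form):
x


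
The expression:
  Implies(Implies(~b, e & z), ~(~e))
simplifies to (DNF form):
e | ~b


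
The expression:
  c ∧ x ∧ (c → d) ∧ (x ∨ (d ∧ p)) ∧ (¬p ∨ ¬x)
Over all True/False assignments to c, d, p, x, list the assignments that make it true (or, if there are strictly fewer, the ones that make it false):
is true only for:
  c=True, d=True, p=False, x=True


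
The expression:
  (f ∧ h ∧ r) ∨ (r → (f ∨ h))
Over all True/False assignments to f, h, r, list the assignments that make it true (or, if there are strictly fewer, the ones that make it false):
is false only for:
  f=False, h=False, r=True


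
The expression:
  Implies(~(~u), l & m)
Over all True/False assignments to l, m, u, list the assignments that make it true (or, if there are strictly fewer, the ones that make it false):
is false only for:
  l=False, m=False, u=True;
  l=False, m=True, u=True;
  l=True, m=False, u=True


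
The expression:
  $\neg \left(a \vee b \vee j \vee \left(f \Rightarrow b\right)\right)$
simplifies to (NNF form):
$f \wedge \neg a \wedge \neg b \wedge \neg j$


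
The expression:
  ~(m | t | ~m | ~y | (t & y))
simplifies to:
False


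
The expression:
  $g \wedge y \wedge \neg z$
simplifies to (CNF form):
$g \wedge y \wedge \neg z$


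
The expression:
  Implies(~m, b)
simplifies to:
b | m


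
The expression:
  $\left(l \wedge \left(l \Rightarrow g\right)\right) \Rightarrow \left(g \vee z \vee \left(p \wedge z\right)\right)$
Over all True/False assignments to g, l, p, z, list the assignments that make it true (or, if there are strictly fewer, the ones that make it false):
is always true.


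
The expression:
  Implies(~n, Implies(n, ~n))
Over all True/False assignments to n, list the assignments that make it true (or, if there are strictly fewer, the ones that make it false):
is always true.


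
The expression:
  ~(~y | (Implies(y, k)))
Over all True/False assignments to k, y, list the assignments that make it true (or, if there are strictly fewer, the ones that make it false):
is true only for:
  k=False, y=True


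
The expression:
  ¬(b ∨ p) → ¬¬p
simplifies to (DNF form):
b ∨ p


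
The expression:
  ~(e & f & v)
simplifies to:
~e | ~f | ~v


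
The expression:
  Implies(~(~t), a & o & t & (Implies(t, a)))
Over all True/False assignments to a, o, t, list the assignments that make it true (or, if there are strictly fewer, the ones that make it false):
is false only for:
  a=False, o=False, t=True;
  a=False, o=True, t=True;
  a=True, o=False, t=True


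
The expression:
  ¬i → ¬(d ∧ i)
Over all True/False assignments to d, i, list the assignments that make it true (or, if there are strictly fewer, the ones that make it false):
is always true.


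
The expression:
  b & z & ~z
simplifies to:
False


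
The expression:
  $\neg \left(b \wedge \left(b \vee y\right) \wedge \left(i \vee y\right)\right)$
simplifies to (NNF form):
$\left(\neg i \wedge \neg y\right) \vee \neg b$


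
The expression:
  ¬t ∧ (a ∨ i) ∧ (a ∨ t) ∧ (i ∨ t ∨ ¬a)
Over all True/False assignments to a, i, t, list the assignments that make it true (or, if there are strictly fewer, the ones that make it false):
is true only for:
  a=True, i=True, t=False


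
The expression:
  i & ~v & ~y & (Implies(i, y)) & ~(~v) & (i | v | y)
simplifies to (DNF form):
False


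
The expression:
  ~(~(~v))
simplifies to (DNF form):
~v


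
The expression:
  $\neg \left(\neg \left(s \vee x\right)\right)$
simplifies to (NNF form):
$s \vee x$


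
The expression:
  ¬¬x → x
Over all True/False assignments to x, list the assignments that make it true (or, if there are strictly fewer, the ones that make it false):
is always true.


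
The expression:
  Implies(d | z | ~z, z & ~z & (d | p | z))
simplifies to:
False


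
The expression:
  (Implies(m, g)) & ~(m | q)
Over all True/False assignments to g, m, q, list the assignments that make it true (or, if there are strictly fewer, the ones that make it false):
is true only for:
  g=False, m=False, q=False;
  g=True, m=False, q=False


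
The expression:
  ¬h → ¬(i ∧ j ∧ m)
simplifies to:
h ∨ ¬i ∨ ¬j ∨ ¬m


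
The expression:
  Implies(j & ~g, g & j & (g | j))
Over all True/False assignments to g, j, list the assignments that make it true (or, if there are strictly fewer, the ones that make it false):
is false only for:
  g=False, j=True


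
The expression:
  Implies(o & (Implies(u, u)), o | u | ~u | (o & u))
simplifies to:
True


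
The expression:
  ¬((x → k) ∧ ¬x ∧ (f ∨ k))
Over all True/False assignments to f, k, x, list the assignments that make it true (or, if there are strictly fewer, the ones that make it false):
is false only for:
  f=False, k=True, x=False;
  f=True, k=False, x=False;
  f=True, k=True, x=False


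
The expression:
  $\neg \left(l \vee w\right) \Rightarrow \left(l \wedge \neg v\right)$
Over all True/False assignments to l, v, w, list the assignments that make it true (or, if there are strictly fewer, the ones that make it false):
is false only for:
  l=False, v=False, w=False;
  l=False, v=True, w=False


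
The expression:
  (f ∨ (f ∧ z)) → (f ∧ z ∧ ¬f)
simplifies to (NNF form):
¬f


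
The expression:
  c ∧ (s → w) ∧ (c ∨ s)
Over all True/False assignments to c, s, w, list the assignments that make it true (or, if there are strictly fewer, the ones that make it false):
is true only for:
  c=True, s=False, w=False;
  c=True, s=False, w=True;
  c=True, s=True, w=True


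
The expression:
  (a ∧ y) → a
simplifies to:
True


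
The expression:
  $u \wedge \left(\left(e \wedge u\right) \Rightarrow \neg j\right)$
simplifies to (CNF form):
$u \wedge \left(\neg e \vee \neg j\right)$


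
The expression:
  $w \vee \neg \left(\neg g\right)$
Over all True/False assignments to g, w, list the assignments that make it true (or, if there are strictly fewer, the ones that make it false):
is false only for:
  g=False, w=False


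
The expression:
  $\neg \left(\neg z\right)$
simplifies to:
$z$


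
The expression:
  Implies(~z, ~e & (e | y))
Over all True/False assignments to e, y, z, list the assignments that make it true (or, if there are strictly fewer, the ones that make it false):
is false only for:
  e=False, y=False, z=False;
  e=True, y=False, z=False;
  e=True, y=True, z=False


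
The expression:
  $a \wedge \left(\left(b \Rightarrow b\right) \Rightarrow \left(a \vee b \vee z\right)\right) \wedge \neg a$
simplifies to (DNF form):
$\text{False}$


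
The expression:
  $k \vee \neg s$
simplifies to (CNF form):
$k \vee \neg s$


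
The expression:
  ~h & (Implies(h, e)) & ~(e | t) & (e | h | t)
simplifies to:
False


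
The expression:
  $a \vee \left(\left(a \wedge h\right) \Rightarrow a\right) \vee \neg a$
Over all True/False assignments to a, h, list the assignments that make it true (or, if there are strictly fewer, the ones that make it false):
is always true.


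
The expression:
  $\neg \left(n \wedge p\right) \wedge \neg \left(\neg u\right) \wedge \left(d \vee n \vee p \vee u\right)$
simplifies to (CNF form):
$u \wedge \left(\neg n \vee \neg p\right)$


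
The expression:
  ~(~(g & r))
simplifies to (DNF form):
g & r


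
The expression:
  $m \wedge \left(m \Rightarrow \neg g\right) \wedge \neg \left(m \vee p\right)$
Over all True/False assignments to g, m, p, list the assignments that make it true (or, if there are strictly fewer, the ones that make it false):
is never true.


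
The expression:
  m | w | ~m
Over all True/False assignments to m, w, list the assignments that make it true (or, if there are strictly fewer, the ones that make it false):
is always true.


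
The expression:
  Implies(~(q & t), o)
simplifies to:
o | (q & t)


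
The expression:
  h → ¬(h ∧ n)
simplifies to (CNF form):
¬h ∨ ¬n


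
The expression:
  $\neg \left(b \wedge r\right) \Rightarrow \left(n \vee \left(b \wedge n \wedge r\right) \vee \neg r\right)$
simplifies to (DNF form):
$b \vee n \vee \neg r$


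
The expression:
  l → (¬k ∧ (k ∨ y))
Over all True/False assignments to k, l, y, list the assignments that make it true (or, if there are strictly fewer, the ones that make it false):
is false only for:
  k=False, l=True, y=False;
  k=True, l=True, y=False;
  k=True, l=True, y=True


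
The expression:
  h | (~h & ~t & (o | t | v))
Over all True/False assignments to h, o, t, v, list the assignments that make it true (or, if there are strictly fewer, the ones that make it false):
is false only for:
  h=False, o=False, t=False, v=False;
  h=False, o=False, t=True, v=False;
  h=False, o=False, t=True, v=True;
  h=False, o=True, t=True, v=False;
  h=False, o=True, t=True, v=True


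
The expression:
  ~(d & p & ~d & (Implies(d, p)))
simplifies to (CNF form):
True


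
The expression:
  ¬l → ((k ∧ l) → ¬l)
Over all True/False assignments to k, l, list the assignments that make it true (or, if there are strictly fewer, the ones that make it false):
is always true.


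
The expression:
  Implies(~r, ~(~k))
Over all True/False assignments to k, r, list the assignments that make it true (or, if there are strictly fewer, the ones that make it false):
is false only for:
  k=False, r=False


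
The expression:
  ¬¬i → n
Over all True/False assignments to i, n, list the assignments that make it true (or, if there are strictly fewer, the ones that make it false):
is false only for:
  i=True, n=False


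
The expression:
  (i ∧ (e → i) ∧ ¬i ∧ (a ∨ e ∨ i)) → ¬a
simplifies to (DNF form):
True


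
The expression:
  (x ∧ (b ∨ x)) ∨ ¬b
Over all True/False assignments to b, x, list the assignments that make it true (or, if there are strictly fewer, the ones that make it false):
is false only for:
  b=True, x=False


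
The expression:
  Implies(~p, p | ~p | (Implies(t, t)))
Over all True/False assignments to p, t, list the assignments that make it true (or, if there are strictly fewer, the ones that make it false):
is always true.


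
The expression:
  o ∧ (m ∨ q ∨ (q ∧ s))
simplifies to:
o ∧ (m ∨ q)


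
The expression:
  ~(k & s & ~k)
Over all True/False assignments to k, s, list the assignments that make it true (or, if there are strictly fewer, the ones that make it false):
is always true.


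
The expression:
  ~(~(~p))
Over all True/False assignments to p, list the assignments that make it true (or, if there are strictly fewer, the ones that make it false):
is true only for:
  p=False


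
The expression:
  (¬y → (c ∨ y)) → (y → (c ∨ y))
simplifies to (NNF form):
True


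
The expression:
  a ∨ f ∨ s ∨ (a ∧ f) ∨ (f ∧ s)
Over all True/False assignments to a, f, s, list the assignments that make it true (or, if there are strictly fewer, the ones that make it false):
is false only for:
  a=False, f=False, s=False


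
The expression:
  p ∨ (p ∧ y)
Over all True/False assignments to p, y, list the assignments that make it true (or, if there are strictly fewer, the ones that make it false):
is true only for:
  p=True, y=False;
  p=True, y=True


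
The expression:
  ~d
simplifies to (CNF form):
~d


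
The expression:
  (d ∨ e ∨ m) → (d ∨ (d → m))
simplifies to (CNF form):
True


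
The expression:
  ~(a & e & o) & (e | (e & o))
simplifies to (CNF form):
e & (~a | ~o)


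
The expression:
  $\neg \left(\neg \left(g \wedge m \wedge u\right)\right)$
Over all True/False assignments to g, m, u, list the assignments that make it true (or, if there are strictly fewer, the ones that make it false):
is true only for:
  g=True, m=True, u=True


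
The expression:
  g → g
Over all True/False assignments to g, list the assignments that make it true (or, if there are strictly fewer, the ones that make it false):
is always true.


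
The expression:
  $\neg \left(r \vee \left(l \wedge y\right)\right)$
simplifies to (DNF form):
$\left(\neg l \wedge \neg r\right) \vee \left(\neg r \wedge \neg y\right)$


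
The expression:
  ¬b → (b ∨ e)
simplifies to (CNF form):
b ∨ e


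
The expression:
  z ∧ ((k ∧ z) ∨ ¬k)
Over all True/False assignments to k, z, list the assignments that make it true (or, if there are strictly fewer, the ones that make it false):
is true only for:
  k=False, z=True;
  k=True, z=True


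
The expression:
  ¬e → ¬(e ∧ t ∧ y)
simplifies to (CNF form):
True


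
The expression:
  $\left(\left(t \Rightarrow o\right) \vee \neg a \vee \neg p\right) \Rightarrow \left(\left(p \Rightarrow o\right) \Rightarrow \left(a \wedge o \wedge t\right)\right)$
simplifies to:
$\left(p \wedge \neg o\right) \vee \left(a \wedge o \wedge t\right)$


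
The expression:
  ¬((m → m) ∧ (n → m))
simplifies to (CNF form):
n ∧ ¬m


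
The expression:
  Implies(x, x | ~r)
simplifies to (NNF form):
True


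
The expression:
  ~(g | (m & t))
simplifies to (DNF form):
(~g & ~m) | (~g & ~t)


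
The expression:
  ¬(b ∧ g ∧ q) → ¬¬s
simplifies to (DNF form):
s ∨ (b ∧ g ∧ q)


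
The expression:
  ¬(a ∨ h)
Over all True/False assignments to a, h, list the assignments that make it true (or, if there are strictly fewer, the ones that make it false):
is true only for:
  a=False, h=False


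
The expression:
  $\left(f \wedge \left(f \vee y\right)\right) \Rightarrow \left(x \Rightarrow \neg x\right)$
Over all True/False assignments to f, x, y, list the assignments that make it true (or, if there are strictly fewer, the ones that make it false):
is false only for:
  f=True, x=True, y=False;
  f=True, x=True, y=True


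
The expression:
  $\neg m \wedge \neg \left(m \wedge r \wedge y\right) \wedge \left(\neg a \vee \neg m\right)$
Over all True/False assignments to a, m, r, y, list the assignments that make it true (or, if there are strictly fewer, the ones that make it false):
is true only for:
  a=False, m=False, r=False, y=False;
  a=False, m=False, r=False, y=True;
  a=False, m=False, r=True, y=False;
  a=False, m=False, r=True, y=True;
  a=True, m=False, r=False, y=False;
  a=True, m=False, r=False, y=True;
  a=True, m=False, r=True, y=False;
  a=True, m=False, r=True, y=True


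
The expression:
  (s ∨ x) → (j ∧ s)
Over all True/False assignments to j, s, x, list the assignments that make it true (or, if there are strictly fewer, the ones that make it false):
is true only for:
  j=False, s=False, x=False;
  j=True, s=False, x=False;
  j=True, s=True, x=False;
  j=True, s=True, x=True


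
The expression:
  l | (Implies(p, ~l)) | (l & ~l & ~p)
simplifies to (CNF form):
True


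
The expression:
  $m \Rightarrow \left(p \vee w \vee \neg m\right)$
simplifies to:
$p \vee w \vee \neg m$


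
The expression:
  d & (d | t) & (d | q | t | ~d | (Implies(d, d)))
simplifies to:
d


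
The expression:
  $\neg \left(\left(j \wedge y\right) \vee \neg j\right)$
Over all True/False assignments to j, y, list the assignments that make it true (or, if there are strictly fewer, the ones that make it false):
is true only for:
  j=True, y=False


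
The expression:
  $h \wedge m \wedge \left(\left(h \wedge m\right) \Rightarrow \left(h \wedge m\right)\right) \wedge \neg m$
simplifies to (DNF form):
$\text{False}$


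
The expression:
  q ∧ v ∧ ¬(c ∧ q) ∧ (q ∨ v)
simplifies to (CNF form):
q ∧ v ∧ ¬c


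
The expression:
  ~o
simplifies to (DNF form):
~o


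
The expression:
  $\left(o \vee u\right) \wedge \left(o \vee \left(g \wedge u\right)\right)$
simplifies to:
$o \vee \left(g \wedge u\right)$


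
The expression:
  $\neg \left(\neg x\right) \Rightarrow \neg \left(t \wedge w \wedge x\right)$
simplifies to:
$\neg t \vee \neg w \vee \neg x$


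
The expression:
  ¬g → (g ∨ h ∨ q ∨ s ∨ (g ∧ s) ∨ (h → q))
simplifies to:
True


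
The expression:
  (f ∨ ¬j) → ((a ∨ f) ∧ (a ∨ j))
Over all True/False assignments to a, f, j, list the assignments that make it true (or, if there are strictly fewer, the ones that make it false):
is false only for:
  a=False, f=False, j=False;
  a=False, f=True, j=False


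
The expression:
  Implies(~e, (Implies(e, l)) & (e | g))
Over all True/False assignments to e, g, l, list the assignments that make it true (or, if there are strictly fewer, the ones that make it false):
is false only for:
  e=False, g=False, l=False;
  e=False, g=False, l=True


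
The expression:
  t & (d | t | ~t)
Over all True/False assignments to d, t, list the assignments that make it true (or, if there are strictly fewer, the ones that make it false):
is true only for:
  d=False, t=True;
  d=True, t=True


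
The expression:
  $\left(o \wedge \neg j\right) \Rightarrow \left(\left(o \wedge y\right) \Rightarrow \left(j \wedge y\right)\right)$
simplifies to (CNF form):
$j \vee \neg o \vee \neg y$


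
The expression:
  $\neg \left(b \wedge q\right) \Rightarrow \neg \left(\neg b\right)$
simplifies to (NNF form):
$b$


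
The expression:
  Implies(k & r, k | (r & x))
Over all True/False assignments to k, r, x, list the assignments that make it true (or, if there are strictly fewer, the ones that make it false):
is always true.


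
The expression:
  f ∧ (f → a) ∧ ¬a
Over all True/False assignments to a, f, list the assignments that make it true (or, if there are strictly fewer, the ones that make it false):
is never true.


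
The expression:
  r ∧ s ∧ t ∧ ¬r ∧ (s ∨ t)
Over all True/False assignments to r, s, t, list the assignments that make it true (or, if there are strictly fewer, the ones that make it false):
is never true.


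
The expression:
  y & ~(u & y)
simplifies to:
y & ~u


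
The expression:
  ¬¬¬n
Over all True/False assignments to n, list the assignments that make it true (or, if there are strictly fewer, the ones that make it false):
is true only for:
  n=False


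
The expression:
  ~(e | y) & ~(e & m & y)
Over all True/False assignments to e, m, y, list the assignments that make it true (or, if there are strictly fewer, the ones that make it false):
is true only for:
  e=False, m=False, y=False;
  e=False, m=True, y=False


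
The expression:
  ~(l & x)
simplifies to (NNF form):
~l | ~x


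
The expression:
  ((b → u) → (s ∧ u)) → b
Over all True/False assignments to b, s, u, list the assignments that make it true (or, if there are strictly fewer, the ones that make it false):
is false only for:
  b=False, s=True, u=True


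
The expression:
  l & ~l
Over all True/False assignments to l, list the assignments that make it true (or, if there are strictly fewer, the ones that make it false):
is never true.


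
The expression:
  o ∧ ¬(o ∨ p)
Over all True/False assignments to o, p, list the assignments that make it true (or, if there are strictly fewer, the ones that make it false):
is never true.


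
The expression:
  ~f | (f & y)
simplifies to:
y | ~f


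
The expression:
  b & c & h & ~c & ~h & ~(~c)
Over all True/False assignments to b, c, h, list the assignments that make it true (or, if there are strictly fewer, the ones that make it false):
is never true.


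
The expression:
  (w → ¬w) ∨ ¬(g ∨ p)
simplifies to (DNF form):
(¬g ∧ ¬p) ∨ ¬w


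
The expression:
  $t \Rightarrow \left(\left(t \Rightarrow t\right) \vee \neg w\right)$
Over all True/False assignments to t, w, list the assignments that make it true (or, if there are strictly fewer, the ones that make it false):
is always true.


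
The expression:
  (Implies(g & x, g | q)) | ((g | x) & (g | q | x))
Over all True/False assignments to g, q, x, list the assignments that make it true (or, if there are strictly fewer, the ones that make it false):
is always true.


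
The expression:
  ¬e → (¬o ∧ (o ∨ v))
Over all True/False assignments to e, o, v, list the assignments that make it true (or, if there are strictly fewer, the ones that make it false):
is false only for:
  e=False, o=False, v=False;
  e=False, o=True, v=False;
  e=False, o=True, v=True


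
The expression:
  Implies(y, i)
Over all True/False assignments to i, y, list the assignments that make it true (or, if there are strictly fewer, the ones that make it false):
is false only for:
  i=False, y=True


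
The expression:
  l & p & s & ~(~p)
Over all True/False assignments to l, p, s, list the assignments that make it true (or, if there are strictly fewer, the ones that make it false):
is true only for:
  l=True, p=True, s=True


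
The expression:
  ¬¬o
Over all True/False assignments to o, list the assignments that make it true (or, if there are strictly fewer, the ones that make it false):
is true only for:
  o=True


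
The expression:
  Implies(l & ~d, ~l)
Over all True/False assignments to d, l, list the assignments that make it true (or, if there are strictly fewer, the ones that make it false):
is false only for:
  d=False, l=True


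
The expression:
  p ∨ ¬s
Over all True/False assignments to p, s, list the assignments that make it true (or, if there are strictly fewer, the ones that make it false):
is false only for:
  p=False, s=True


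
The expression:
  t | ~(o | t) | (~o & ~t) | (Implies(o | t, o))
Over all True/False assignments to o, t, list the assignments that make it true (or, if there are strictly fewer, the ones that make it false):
is always true.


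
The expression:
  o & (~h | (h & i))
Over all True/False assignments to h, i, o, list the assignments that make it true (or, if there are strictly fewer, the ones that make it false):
is true only for:
  h=False, i=False, o=True;
  h=False, i=True, o=True;
  h=True, i=True, o=True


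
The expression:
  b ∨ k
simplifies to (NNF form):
b ∨ k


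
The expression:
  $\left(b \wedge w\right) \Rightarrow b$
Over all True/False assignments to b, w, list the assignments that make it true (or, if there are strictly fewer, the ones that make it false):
is always true.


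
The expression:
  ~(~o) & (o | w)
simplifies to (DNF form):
o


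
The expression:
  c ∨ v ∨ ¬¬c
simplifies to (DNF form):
c ∨ v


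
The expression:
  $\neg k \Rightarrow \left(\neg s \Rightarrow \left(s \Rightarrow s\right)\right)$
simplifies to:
$\text{True}$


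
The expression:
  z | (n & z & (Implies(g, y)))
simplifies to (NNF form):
z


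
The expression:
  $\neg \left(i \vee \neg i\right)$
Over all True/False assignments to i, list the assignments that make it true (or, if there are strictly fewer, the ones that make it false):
is never true.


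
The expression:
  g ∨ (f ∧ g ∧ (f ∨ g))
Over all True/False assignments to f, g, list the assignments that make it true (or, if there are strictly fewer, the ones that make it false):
is true only for:
  f=False, g=True;
  f=True, g=True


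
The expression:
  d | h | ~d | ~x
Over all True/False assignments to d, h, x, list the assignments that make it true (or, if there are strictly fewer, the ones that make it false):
is always true.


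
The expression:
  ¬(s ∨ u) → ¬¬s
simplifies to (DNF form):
s ∨ u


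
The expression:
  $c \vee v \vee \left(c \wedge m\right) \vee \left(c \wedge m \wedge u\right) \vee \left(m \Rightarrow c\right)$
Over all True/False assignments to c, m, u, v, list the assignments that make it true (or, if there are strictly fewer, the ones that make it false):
is false only for:
  c=False, m=True, u=False, v=False;
  c=False, m=True, u=True, v=False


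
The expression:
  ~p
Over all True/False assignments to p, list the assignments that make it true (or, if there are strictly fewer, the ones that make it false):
is true only for:
  p=False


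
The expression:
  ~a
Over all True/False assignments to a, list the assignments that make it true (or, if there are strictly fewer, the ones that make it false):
is true only for:
  a=False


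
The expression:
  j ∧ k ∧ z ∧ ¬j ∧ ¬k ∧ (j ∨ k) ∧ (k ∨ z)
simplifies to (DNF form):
False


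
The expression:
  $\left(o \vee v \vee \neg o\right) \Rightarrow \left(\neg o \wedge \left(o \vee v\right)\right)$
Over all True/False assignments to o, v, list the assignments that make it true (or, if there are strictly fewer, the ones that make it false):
is true only for:
  o=False, v=True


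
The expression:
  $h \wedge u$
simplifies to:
$h \wedge u$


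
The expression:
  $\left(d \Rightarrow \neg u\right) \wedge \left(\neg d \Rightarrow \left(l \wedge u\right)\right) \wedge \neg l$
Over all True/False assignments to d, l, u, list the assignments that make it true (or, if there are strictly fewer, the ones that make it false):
is true only for:
  d=True, l=False, u=False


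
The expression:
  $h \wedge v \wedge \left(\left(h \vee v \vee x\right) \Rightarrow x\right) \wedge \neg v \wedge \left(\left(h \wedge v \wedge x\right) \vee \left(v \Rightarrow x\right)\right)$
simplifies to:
$\text{False}$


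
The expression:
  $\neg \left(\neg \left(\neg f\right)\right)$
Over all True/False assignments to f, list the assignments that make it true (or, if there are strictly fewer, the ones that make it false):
is true only for:
  f=False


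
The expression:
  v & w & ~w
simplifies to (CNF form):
False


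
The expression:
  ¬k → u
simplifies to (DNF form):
k ∨ u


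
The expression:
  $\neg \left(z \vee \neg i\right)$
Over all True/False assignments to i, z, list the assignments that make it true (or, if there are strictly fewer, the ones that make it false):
is true only for:
  i=True, z=False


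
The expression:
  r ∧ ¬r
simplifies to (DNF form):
False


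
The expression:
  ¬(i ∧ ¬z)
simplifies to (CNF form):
z ∨ ¬i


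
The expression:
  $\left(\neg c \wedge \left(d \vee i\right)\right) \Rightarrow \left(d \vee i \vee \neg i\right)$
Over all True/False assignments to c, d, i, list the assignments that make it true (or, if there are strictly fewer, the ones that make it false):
is always true.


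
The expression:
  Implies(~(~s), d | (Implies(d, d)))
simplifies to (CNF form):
True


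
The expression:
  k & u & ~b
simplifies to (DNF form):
k & u & ~b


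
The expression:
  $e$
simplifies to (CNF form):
$e$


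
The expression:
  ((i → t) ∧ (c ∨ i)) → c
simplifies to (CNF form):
c ∨ ¬i ∨ ¬t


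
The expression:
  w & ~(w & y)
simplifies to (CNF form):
w & ~y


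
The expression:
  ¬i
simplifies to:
¬i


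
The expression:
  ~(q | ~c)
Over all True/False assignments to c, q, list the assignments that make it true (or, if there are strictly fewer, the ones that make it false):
is true only for:
  c=True, q=False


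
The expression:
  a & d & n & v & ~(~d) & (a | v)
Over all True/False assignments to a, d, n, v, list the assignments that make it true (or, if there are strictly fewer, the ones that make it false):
is true only for:
  a=True, d=True, n=True, v=True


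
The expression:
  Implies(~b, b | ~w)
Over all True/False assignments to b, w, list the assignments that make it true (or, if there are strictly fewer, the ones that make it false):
is false only for:
  b=False, w=True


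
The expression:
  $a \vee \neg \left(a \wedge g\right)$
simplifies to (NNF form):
$\text{True}$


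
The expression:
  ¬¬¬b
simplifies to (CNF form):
¬b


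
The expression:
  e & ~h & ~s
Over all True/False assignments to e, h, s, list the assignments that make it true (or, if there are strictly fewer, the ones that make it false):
is true only for:
  e=True, h=False, s=False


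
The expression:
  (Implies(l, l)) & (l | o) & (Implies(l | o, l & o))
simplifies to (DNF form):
l & o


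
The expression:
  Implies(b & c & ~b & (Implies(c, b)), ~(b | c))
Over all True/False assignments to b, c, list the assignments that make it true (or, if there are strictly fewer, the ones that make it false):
is always true.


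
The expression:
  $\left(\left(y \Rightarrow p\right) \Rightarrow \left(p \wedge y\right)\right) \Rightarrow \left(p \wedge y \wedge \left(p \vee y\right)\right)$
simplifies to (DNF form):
$p \vee \neg y$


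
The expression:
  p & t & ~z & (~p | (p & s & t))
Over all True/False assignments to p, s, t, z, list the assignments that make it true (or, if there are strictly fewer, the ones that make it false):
is true only for:
  p=True, s=True, t=True, z=False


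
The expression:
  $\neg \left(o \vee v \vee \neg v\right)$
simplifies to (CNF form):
$\text{False}$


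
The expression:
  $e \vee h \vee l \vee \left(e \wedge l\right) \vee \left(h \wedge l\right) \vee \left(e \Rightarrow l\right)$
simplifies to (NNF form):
$\text{True}$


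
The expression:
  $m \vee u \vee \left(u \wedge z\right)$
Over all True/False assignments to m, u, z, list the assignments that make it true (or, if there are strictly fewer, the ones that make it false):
is false only for:
  m=False, u=False, z=False;
  m=False, u=False, z=True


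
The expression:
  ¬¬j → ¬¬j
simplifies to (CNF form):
True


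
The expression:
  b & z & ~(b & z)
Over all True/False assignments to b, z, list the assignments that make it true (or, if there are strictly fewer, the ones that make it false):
is never true.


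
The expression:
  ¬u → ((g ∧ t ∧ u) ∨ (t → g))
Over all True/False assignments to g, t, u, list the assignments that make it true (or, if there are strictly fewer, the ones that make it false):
is false only for:
  g=False, t=True, u=False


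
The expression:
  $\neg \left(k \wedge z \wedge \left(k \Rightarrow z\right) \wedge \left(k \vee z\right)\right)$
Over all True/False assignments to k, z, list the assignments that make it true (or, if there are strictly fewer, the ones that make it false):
is false only for:
  k=True, z=True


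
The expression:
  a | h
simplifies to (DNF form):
a | h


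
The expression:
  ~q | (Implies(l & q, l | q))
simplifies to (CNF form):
True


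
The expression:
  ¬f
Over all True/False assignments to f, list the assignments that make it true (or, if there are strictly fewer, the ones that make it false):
is true only for:
  f=False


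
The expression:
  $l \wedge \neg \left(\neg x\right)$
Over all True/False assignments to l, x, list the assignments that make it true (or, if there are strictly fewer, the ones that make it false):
is true only for:
  l=True, x=True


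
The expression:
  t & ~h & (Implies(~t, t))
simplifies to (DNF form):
t & ~h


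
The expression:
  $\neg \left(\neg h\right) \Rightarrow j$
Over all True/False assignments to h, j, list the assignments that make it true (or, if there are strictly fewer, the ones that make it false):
is false only for:
  h=True, j=False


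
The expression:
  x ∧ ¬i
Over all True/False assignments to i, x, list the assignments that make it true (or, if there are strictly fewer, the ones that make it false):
is true only for:
  i=False, x=True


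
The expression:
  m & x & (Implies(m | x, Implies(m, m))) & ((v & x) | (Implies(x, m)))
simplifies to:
m & x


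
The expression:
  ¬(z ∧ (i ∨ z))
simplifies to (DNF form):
¬z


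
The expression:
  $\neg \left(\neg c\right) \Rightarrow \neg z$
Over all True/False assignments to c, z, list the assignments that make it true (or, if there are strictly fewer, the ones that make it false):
is false only for:
  c=True, z=True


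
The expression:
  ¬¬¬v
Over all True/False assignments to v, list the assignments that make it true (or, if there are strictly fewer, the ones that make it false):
is true only for:
  v=False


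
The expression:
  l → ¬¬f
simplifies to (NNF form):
f ∨ ¬l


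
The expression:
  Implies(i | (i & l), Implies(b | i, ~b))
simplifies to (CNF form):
~b | ~i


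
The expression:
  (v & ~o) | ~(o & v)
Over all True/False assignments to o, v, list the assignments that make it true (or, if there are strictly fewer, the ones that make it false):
is false only for:
  o=True, v=True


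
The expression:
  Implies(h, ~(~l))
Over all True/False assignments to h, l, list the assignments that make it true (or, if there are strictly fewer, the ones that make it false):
is false only for:
  h=True, l=False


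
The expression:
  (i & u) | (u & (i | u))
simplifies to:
u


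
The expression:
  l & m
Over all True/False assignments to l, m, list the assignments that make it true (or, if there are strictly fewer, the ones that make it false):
is true only for:
  l=True, m=True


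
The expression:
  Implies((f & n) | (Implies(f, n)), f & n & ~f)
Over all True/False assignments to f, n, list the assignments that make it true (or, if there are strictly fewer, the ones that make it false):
is true only for:
  f=True, n=False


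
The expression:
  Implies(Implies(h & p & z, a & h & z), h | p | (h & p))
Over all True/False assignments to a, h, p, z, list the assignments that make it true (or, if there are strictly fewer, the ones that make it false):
is false only for:
  a=False, h=False, p=False, z=False;
  a=False, h=False, p=False, z=True;
  a=True, h=False, p=False, z=False;
  a=True, h=False, p=False, z=True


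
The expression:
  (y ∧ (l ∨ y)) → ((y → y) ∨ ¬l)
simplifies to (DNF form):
True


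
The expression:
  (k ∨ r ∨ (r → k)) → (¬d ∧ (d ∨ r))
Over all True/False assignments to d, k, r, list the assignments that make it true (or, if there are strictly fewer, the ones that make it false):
is true only for:
  d=False, k=False, r=True;
  d=False, k=True, r=True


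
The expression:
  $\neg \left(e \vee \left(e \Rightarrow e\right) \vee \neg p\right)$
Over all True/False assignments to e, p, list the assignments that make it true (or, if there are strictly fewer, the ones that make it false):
is never true.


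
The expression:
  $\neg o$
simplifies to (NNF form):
$\neg o$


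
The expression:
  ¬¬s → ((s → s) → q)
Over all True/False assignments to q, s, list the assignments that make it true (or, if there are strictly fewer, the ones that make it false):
is false only for:
  q=False, s=True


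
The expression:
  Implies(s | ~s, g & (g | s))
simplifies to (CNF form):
g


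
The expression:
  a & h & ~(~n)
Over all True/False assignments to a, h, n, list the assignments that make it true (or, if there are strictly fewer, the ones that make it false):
is true only for:
  a=True, h=True, n=True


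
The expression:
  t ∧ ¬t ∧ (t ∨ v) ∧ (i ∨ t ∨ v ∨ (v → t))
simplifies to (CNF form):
False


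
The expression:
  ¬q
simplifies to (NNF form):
¬q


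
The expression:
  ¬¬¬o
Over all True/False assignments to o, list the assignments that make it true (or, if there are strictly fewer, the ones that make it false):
is true only for:
  o=False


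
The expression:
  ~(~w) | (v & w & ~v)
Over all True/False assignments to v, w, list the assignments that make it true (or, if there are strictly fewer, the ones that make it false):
is true only for:
  v=False, w=True;
  v=True, w=True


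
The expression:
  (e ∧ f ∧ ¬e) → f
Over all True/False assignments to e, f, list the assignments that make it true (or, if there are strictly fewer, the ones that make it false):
is always true.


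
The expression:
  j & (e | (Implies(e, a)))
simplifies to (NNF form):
j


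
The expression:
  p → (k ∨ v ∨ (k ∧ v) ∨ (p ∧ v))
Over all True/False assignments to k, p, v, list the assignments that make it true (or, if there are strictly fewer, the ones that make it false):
is false only for:
  k=False, p=True, v=False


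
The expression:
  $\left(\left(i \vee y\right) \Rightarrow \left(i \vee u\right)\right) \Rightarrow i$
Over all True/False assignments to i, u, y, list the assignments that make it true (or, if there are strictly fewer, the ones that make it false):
is false only for:
  i=False, u=False, y=False;
  i=False, u=True, y=False;
  i=False, u=True, y=True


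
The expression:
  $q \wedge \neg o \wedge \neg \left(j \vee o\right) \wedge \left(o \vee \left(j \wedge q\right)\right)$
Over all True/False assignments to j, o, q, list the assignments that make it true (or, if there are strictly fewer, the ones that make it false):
is never true.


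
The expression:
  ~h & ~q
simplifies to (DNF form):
~h & ~q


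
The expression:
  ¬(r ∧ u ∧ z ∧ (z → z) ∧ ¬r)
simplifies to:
True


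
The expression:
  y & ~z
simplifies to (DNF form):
y & ~z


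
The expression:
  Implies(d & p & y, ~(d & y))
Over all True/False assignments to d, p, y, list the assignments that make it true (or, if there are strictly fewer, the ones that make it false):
is false only for:
  d=True, p=True, y=True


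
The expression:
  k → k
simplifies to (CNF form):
True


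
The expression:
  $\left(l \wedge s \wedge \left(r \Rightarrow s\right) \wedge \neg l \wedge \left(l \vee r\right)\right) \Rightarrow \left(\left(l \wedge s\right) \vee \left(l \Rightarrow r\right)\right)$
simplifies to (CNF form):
$\text{True}$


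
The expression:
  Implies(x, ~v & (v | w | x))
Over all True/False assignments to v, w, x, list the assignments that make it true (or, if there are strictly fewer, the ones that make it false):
is false only for:
  v=True, w=False, x=True;
  v=True, w=True, x=True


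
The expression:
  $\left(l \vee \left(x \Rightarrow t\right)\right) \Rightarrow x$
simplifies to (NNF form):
$x$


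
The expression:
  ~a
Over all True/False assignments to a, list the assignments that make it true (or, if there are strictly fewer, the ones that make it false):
is true only for:
  a=False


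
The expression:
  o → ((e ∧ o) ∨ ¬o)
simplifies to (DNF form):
e ∨ ¬o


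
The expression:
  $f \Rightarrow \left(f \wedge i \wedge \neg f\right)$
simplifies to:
$\neg f$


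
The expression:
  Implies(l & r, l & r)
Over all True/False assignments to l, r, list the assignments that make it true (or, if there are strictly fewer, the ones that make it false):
is always true.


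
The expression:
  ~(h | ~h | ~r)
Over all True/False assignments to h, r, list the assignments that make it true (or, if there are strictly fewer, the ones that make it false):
is never true.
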